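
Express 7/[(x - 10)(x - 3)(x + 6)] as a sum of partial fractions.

Using cover-up method: A = 1/16, B = -1/9, C = 7/144
Result: (1/16)/(x - 10) - (1/9)/(x - 3) + (7/144)/(x + 6)


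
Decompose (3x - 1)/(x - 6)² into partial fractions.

(3x - 1) = A(x - 6) + B. At x = 6: B = 3·6 - 1 = 17. Coeff of x: A = 3
Result: 3/(x - 6) + 17/(x - 6)²


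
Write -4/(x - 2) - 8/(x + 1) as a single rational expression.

Common denominator (x - 2)(x + 1). Numerator: -4(x + 1) - 8(x - 2) = (-4x - 4) - (8x - 16) = -12x + 12
Result: (-12x + 12)/[(x - 2)(x + 1)]


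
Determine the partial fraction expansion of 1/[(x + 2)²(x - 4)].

Cover-up at x=4: γ = 1/(4 + 2)² = 1/36. Cover-up at x=-2: β = 1/(-2 - 4) = -1/6. Comparing x² coeff: α = -γ = -1/36
Result: (-1/36)/(x + 2) - (1/6)/(x + 2)² + (1/36)/(x - 4)


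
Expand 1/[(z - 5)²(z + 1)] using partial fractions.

Cover-up at z=-1: R = 1/(-1 - 5)² = 1/36. Cover-up at z=5: Q = 1/(5 + 1) = 1/6. Comparing z² coeff: P = -R = -1/36
Result: (-1/36)/(z - 5) + (1/6)/(z - 5)² + (1/36)/(z + 1)


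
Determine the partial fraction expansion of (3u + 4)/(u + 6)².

(3u + 4) = α(u + 6) + β. At u = -6: β = 3·(-6) + 4 = -14. Coeff of u: α = 3
Result: 3/(u + 6) - 14/(u + 6)²


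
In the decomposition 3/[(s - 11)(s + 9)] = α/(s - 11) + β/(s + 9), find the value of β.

Cover-up at s = -9: β = 3/(-9 - 11) = -3/20


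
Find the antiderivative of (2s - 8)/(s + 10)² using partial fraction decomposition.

Decompose: P = 2, Q = 2·(-10) - 8 = -28, so (2s - 8)/(s + 10)² = 2/(s + 10) - 28/(s + 10)². Integrate: ∫ P/(s + 10) ds = 2 ln|(s + 10)|; ∫ Q/(s + 10)² ds = 28/(s + 10). Sum: 2 ln|(s + 10)| + 28/(s + 10) + C


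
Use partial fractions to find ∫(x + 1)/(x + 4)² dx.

Decompose: P = 1, Q = 1·(-4) + 1 = -3, so (x + 1)/(x + 4)² = 1/(x + 4) - 3/(x + 4)². Integrate: ∫ P/(x + 4) dx = ln|(x + 4)|; ∫ Q/(x + 4)² dx = 3/(x + 4). Sum: ln|(x + 4)| + 3/(x + 4) + C


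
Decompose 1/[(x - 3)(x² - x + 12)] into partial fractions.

Cover-up at x = 3: α = 1/(3² - 1·3 + 12) = 1/18. Then β = -α = -1/18, γ = -α·(-1 + 3) = -1/9
Result: (1/18)/(x - 3) - ((1/18)x + 1/9)/(x² - x + 12)


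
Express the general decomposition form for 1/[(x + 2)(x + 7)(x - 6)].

Three distinct linear factors: α/(x + 2) + β/(x + 7) + γ/(x - 6)


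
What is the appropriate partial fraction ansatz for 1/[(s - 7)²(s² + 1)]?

Repeated linear + quadratic: α/(s - 7) + β/(s - 7)² + (γs + δ)/(s² + 1)


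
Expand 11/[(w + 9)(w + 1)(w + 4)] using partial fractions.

Using cover-up method: A = 11/40, B = 11/24, C = -11/15
Result: (11/40)/(w + 9) + (11/24)/(w + 1) - (11/15)/(w + 4)


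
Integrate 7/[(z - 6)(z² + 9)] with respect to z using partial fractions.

Cover-up at z=6: α = 7/(6²+9) = 7/45. Coeff matching: β = -7/45, γ = -14/15. Decomposition: (7/45)/(z - 6) - ((7/45)z + 14/15)/(z² + 9). Integrate: linear → ln, quadratic → (1/2)ln + arctan: (7/45) ln|(z - 6)| - (7/90) ln(z² + 9) - (14/45) arctan(z/3) + C


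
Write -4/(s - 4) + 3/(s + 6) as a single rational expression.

Common denominator (s - 4)(s + 6). Numerator: -4(s + 6) + 3(s - 4) = (-4s - 24) + (3s - 12) = -s - 36
Result: (-s - 36)/[(s - 4)(s + 6)]


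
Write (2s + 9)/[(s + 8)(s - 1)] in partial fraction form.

At s=-8: α = (2·(-8) + 9)/(-8 - 1) = 7/9. At s=1: β = (2·1 + 9)/(1 + 8) = 11/9
Result: (7/9)/(s + 8) + (11/9)/(s - 1)


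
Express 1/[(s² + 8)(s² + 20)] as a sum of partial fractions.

Coefficient matching gives P = R = 0, Q = 1/(20-8) = 1/12, S = -Q = -1/12
Result: (1/12)/(s² + 8) - (1/12)/(s² + 20)


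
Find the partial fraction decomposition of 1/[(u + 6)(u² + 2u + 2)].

Cover-up at u = -6: A = 1/((-6)² + 2·(-6) + 2) = 1/26. Then B = -A = -1/26, C = -A·(2 - 6) = 2/13
Result: (1/26)/(u + 6) - ((1/26)u - 2/13)/(u² + 2u + 2)


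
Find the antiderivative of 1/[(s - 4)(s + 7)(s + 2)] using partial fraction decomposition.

Cover-up: α = 1/66, β = 1/55, γ = -1/30. Decomposition: (1/66)/(s - 4) + (1/55)/(s + 7) - (1/30)/(s + 2). Integrate each term: (1/66) ln|(s - 4)| + (1/55) ln|(s + 7)| - (1/30) ln|(s + 2)| + C


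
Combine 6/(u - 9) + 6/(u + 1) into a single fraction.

Common denominator (u - 9)(u + 1). Numerator: 6(u + 1) + 6(u - 9) = (6u + 6) + (6u - 54) = 12u - 48
Result: (12u - 48)/[(u - 9)(u + 1)]


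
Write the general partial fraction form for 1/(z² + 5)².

Repeated quadratic factor: (Pz + Q)/(z² + 5) + (Rz + S)/(z² + 5)²


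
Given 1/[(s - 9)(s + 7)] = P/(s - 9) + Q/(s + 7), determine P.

Cover-up at s = 9: P = 1/(9 + 7) = 1/16


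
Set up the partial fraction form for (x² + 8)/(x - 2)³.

Repeated linear factor (power 3): α/(x - 2) + β/(x - 2)² + γ/(x - 2)³


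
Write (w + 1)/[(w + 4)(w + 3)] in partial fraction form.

At w=-4: A = (1·(-4) + 1)/(-4 + 3) = 3. At w=-3: B = (1·(-3) + 1)/(-3 + 4) = -2
Result: 3/(w + 4) - 2/(w + 3)


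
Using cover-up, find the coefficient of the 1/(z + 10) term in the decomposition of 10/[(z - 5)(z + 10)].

Cover (z + 10), set z=-10: 10/((z - 5) at z=-10) = 10/(-15) = -2/3


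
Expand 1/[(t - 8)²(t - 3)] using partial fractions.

Cover-up at t=3: R = 1/(3 - 8)² = 1/25. Cover-up at t=8: Q = 1/(8 - 3) = 1/5. Comparing t² coeff: P = -R = -1/25
Result: (-1/25)/(t - 8) + (1/5)/(t - 8)² + (1/25)/(t - 3)


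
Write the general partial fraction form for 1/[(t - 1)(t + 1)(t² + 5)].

Two linear + quadratic: P/(t - 1) + Q/(t + 1) + (Rt + S)/(t² + 5)


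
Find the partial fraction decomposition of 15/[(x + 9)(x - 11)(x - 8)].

Using cover-up method: A = 3/68, B = 1/4, C = -5/17
Result: (3/68)/(x + 9) + (1/4)/(x - 11) - (5/17)/(x - 8)


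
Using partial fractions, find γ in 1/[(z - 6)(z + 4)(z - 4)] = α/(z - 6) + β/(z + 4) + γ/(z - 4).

Cover-up at z = 4: γ = 1/[(4 - 6)(4 + 4)] = 1/[(-2)(8)] = -1/16


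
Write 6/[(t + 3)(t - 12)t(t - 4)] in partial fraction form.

Using Heaviside cover-up: (-2/105)/(t + 3) + (1/240)/(t - 12) + (1/24)/t - (3/112)/(t - 4)


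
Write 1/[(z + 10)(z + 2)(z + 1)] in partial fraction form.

Using cover-up method: α = 1/72, β = -1/8, γ = 1/9
Result: (1/72)/(z + 10) - (1/8)/(z + 2) + (1/9)/(z + 1)


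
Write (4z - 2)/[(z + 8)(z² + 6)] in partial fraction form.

At z=-8: α = (4·(-8) - 2)/((-8)² + 6) = -17/35. β = -α = 17/35, γ = 4 - (-8)·α = 4/35
Result: (-17/35)/(z + 8) + ((17/35)z + 4/35)/(z² + 6)


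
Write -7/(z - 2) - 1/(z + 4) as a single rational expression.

Common denominator (z - 2)(z + 4). Numerator: -7(z + 4) - 1(z - 2) = (-7z - 28) - (z - 2) = -8z - 26
Result: (-8z - 26)/[(z - 2)(z + 4)]


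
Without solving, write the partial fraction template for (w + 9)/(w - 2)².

Repeated linear factor: A/(w - 2) + B/(w - 2)²


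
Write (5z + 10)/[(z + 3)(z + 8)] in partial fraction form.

At z=-3: α = (5·(-3) + 10)/(-3 + 8) = -1. At z=-8: β = (5·(-8) + 10)/(-8 + 3) = 6
Result: -1/(z + 3) + 6/(z + 8)


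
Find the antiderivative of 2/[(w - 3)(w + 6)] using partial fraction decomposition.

Decompose: 2/[(w - 3)(w + 6)] = (2/9)/(w - 3) - (2/9)/(w + 6). Integrate each term: (2/9) ln|(w - 3)| - (2/9) ln|(w + 6)| + C


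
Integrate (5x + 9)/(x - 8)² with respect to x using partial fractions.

Decompose: A = 5, B = 5·8 + 9 = 49, so (5x + 9)/(x - 8)² = 5/(x - 8) + 49/(x - 8)². Integrate: ∫ A/(x - 8) dx = 5 ln|(x - 8)|; ∫ B/(x - 8)² dx = -49/(x - 8). Sum: 5 ln|(x - 8)| - 49/(x - 8) + C


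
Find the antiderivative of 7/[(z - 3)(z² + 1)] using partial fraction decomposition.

Cover-up at z=3: P = 7/(3²+1) = 7/10. Coeff matching: Q = -7/10, R = -21/10. Decomposition: (7/10)/(z - 3) - ((7/10)z + 21/10)/(z² + 1). Integrate: linear → ln, quadratic → (1/2)ln + arctan: (7/10) ln|(z - 3)| - (7/20) ln(z² + 1) - (21/10) arctan(z) + C


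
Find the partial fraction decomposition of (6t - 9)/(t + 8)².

(6t - 9) = P(t + 8) + Q. At t = -8: Q = 6·(-8) - 9 = -57. Coeff of t: P = 6
Result: 6/(t + 8) - 57/(t + 8)²


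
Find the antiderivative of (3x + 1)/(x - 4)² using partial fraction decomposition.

Decompose: α = 3, β = 3·4 + 1 = 13, so (3x + 1)/(x - 4)² = 3/(x - 4) + 13/(x - 4)². Integrate: ∫ α/(x - 4) dx = 3 ln|(x - 4)|; ∫ β/(x - 4)² dx = -13/(x - 4). Sum: 3 ln|(x - 4)| - 13/(x - 4) + C


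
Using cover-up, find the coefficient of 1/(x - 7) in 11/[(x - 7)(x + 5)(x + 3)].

Cover (x - 7), set x=7: 11/[(7 + 5)(7 + 3)] = 11/120


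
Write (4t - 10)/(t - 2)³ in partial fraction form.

(4t - 10) = α(t - 2)² + β(t - 2) + γ. At t = 2: γ = 4·2 - 10 = -2. Coefficients: α = 0, β = 4
Result: 4/(t - 2)² - 2/(t - 2)³


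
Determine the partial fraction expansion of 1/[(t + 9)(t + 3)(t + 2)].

Using cover-up method: α = 1/42, β = -1/6, γ = 1/7
Result: (1/42)/(t + 9) - (1/6)/(t + 3) + (1/7)/(t + 2)


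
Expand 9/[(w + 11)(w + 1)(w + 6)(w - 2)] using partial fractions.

Using Heaviside cover-up: (-9/650)/(w + 11) - (3/50)/(w + 1) + (9/200)/(w + 6) + (3/104)/(w - 2)


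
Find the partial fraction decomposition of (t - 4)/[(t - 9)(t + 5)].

At t=9: P = (1·9 - 4)/(9 + 5) = 5/14. At t=-5: Q = (1·(-5) - 4)/(-5 - 9) = 9/14
Result: (5/14)/(t - 9) + (9/14)/(t + 5)


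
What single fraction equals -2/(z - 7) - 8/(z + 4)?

Common denominator (z - 7)(z + 4). Numerator: -2(z + 4) - 8(z - 7) = (-2z - 8) - (8z - 56) = -10z + 48
Result: (-10z + 48)/[(z - 7)(z + 4)]


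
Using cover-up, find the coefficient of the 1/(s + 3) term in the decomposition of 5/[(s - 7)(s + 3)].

Cover (s + 3), set s=-3: 5/((s - 7) at s=-3) = 5/(-10) = -1/2


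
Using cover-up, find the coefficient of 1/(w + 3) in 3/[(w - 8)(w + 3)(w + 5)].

Cover (w + 3), set w=-3: 3/[(-3 - 8)(-3 + 5)] = -3/22


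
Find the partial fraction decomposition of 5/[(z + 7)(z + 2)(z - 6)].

Using cover-up method: P = 1/13, Q = -1/8, R = 5/104
Result: (1/13)/(z + 7) - (1/8)/(z + 2) + (5/104)/(z - 6)


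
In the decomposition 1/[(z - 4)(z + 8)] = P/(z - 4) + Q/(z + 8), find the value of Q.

Cover-up at z = -8: Q = 1/(-8 - 4) = -1/12


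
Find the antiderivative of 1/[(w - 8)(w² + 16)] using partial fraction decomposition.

Cover-up at w=8: α = 1/(8²+16) = 1/80. Coeff matching: β = -1/80, γ = -1/10. Decomposition: (1/80)/(w - 8) - ((1/80)w + 1/10)/(w² + 16). Integrate: linear → ln, quadratic → (1/2)ln + arctan: (1/80) ln|(w - 8)| - (1/160) ln(w² + 16) - (1/40) arctan(w/4) + C


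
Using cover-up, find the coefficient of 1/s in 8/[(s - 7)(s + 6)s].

Cover s, set s=0: 8/[(0 - 7)(0 + 6)] = -4/21


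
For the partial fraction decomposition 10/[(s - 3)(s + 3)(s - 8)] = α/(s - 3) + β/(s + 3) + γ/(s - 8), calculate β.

Cover-up at s = -3: β = 10/[(-3 - 3)(-3 - 8)] = 10/[(-6)(-11)] = 10/66 = 5/33


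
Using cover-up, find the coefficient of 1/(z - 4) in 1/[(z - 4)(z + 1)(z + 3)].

Cover (z - 4), set z=4: 1/[(4 + 1)(4 + 3)] = 1/35


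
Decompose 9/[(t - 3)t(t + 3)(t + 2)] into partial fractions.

Using Heaviside cover-up: (1/10)/(t - 3) - (1/2)/t - (1/2)/(t + 3) + (9/10)/(t + 2)


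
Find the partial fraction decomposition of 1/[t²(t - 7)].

Cover-up at t=7: R = 1/(7 - 0)² = 1/49. Cover-up at t=0: Q = 1/(0 - 7) = -1/7. Comparing t² coeff: P = -R = -1/49
Result: (-1/49)/t - (1/7)/t² + (1/49)/(t - 7)


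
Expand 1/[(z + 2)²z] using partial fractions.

Cover-up at z=0: γ = 1/(0 + 2)² = 1/4. Cover-up at z=-2: β = 1/(-2 - 0) = -1/2. Comparing z² coeff: α = -γ = -1/4
Result: (-1/4)/(z + 2) - (1/2)/(z + 2)² + (1/4)/z


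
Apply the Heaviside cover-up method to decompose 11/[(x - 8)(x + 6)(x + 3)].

Cover (x - 8), x=8: A = 11/[(8 + 6)(8 + 3)] = 1/14. Cover (x + 6), x=-6: B = 11/[(-6 - 8)(-6 + 3)] = 11/42. Cover (x + 3), x=-3: C = 11/[(-3 - 8)(-3 + 6)] = -1/3.
Result: (1/14)/(x - 8) + (11/42)/(x + 6) - (1/3)/(x + 3)


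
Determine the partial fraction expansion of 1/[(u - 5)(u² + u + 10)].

Cover-up at u = 5: P = 1/(5² + 1·5 + 10) = 1/40. Then Q = -P = -1/40, R = -P·(1 + 5) = -3/20
Result: (1/40)/(u - 5) - ((1/40)u + 3/20)/(u² + u + 10)


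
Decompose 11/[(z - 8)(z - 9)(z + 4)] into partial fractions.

Using cover-up method: A = -11/12, B = 11/13, C = 11/156
Result: (-11/12)/(z - 8) + (11/13)/(z - 9) + (11/156)/(z + 4)


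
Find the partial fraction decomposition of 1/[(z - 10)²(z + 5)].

Cover-up at z=-5: C = 1/(-5 - 10)² = 1/225. Cover-up at z=10: B = 1/(10 + 5) = 1/15. Comparing z² coeff: A = -C = -1/225
Result: (-1/225)/(z - 10) + (1/15)/(z - 10)² + (1/225)/(z + 5)


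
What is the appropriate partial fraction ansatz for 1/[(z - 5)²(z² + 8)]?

Repeated linear + quadratic: A/(z - 5) + B/(z - 5)² + (Cz + D)/(z² + 8)


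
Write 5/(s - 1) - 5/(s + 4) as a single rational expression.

Common denominator (s - 1)(s + 4). Numerator: 5(s + 4) - 5(s - 1) = (5s + 20) - (5s - 5) = 25
Result: (25)/[(s - 1)(s + 4)]


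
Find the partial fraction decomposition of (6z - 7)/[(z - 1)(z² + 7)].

At z=1: P = (6·1 - 7)/(1² + 7) = -1/8. Q = -P = 1/8, R = 6 - 1·P = 49/8
Result: (-1/8)/(z - 1) + ((1/8)z + 49/8)/(z² + 7)


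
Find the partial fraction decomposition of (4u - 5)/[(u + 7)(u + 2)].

At u=-7: P = (4·(-7) - 5)/(-7 + 2) = 33/5. At u=-2: Q = (4·(-2) - 5)/(-2 + 7) = -13/5
Result: (33/5)/(u + 7) - (13/5)/(u + 2)


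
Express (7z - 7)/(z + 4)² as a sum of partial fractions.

(7z - 7) = P(z + 4) + Q. At z = -4: Q = 7·(-4) - 7 = -35. Coeff of z: P = 7
Result: 7/(z + 4) - 35/(z + 4)²


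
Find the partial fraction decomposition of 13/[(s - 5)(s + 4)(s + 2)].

Using cover-up method: P = 13/63, Q = 13/18, R = -13/14
Result: (13/63)/(s - 5) + (13/18)/(s + 4) - (13/14)/(s + 2)


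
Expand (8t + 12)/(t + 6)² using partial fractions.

(8t + 12) = α(t + 6) + β. At t = -6: β = 8·(-6) + 12 = -36. Coeff of t: α = 8
Result: 8/(t + 6) - 36/(t + 6)²


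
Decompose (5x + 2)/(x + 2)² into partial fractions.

(5x + 2) = P(x + 2) + Q. At x = -2: Q = 5·(-2) + 2 = -8. Coeff of x: P = 5
Result: 5/(x + 2) - 8/(x + 2)²


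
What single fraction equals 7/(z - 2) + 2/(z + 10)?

Common denominator (z - 2)(z + 10). Numerator: 7(z + 10) + 2(z - 2) = (7z + 70) + (2z - 4) = 9z + 66
Result: (9z + 66)/[(z - 2)(z + 10)]


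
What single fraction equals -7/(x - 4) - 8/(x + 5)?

Common denominator (x - 4)(x + 5). Numerator: -7(x + 5) - 8(x - 4) = (-7x - 35) - (8x - 32) = -15x - 3
Result: (-15x - 3)/[(x - 4)(x + 5)]


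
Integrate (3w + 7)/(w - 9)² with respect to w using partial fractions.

Decompose: P = 3, Q = 3·9 + 7 = 34, so (3w + 7)/(w - 9)² = 3/(w - 9) + 34/(w - 9)². Integrate: ∫ P/(w - 9) dw = 3 ln|(w - 9)|; ∫ Q/(w - 9)² dw = -34/(w - 9). Sum: 3 ln|(w - 9)| - 34/(w - 9) + C


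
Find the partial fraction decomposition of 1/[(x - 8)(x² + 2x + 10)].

Cover-up at x = 8: P = 1/(8² + 2·8 + 10) = 1/90. Then Q = -P = -1/90, R = -P·(2 + 8) = -1/9
Result: (1/90)/(x - 8) - ((1/90)x + 1/9)/(x² + 2x + 10)


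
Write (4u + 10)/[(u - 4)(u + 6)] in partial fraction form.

At u=4: P = (4·4 + 10)/(4 + 6) = 13/5. At u=-6: Q = (4·(-6) + 10)/(-6 - 4) = 7/5
Result: (13/5)/(u - 4) + (7/5)/(u + 6)


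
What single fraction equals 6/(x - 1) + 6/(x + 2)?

Common denominator (x - 1)(x + 2). Numerator: 6(x + 2) + 6(x - 1) = (6x + 12) + (6x - 6) = 12x + 6
Result: (12x + 6)/[(x - 1)(x + 2)]


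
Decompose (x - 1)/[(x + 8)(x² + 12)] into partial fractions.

At x=-8: A = (1·(-8) - 1)/((-8)² + 12) = -9/76. B = -A = 9/76, C = 1 - (-8)·A = 1/19
Result: (-9/76)/(x + 8) + ((9/76)x + 1/19)/(x² + 12)


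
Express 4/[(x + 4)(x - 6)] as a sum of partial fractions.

4/(x + 4)(x - 6) = α/(x + 4) + β/(x - 6). α = 4/(-4 - 6) = -2/5, β = 4/(6 + 4) = 2/5
Result: (-2/5)/(x + 4) + (2/5)/(x - 6)


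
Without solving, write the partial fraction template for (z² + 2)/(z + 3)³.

Repeated linear factor (power 3): A/(z + 3) + B/(z + 3)² + C/(z + 3)³


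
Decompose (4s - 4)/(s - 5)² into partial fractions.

(4s - 4) = P(s - 5) + Q. At s = 5: Q = 4·5 - 4 = 16. Coeff of s: P = 4
Result: 4/(s - 5) + 16/(s - 5)²


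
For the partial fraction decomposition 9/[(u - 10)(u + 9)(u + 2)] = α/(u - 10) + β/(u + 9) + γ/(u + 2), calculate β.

Cover-up at u = -9: β = 9/[(-9 - 10)(-9 + 2)] = 9/[(-19)(-7)] = 9/133


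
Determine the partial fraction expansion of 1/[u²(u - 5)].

Cover-up at u=5: C = 1/(5 - 0)² = 1/25. Cover-up at u=0: B = 1/(0 - 5) = -1/5. Comparing u² coeff: A = -C = -1/25
Result: (-1/25)/u - (1/5)/u² + (1/25)/(u - 5)


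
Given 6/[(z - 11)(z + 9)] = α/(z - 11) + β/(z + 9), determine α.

Cover-up at z = 11: α = 6/(11 + 9) = 6/20 = 3/10


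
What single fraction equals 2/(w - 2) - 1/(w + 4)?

Common denominator (w - 2)(w + 4). Numerator: 2(w + 4) - 1(w - 2) = (2w + 8) - (w - 2) = w + 10
Result: (w + 10)/[(w - 2)(w + 4)]


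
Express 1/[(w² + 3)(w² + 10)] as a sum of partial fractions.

Coefficient matching gives α = γ = 0, β = 1/(10-3) = 1/7, δ = -β = -1/7
Result: (1/7)/(w² + 3) - (1/7)/(w² + 10)


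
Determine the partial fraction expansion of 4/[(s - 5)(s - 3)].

4/(s - 5)(s - 3) = α/(s - 5) + β/(s - 3). α = 4/(5 - 3) = 2, β = 4/(3 - 5) = -2
Result: 2/(s - 5) - 2/(s - 3)


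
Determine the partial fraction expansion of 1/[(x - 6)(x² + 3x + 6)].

Cover-up at x = 6: A = 1/(6² + 3·6 + 6) = 1/60. Then B = -A = -1/60, C = -A·(3 + 6) = -3/20
Result: (1/60)/(x - 6) - ((1/60)x + 3/20)/(x² + 3x + 6)


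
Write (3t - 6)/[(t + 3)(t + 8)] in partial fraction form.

At t=-3: P = (3·(-3) - 6)/(-3 + 8) = -3. At t=-8: Q = (3·(-8) - 6)/(-8 + 3) = 6
Result: -3/(t + 3) + 6/(t + 8)


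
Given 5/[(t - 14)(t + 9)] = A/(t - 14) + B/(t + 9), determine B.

Cover-up at t = -9: B = 5/(-9 - 14) = -5/23


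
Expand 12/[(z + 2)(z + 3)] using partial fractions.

12/(z + 2)(z + 3) = α/(z + 2) + β/(z + 3). α = 12/(-2 + 3) = 12, β = 12/(-3 + 2) = -12
Result: 12/(z + 2) - 12/(z + 3)


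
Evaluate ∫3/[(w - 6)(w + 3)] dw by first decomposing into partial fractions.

Decompose: 3/[(w - 6)(w + 3)] = (1/3)/(w - 6) - (1/3)/(w + 3). Integrate each term: (1/3) ln|(w - 6)| - (1/3) ln|(w + 3)| + C


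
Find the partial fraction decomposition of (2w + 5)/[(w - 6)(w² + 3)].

At w=6: A = (2·6 + 5)/(6² + 3) = 17/39. B = -A = -17/39, C = 2 - 6·A = -8/13
Result: (17/39)/(w - 6) - ((17/39)w + 8/13)/(w² + 3)


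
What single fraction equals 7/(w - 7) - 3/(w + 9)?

Common denominator (w - 7)(w + 9). Numerator: 7(w + 9) - 3(w - 7) = (7w + 63) - (3w - 21) = 4w + 84
Result: (4w + 84)/[(w - 7)(w + 9)]


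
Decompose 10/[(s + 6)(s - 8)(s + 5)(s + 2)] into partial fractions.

Using Heaviside cover-up: (-5/28)/(s + 6) + (1/182)/(s - 8) + (10/39)/(s + 5) - (1/12)/(s + 2)


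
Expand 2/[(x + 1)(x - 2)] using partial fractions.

2/(x + 1)(x - 2) = P/(x + 1) + Q/(x - 2). P = 2/(-1 - 2) = -2/3, Q = 2/(2 + 1) = 2/3
Result: (-2/3)/(x + 1) + (2/3)/(x - 2)


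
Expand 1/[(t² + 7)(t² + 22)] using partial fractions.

Coefficient matching gives A = C = 0, B = 1/(22-7) = 1/15, D = -B = -1/15
Result: (1/15)/(t² + 7) - (1/15)/(t² + 22)


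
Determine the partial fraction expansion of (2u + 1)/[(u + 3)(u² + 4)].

At u=-3: A = (2·(-3) + 1)/((-3)² + 4) = -5/13. B = -A = 5/13, C = 2 - (-3)·A = 11/13
Result: (-5/13)/(u + 3) + ((5/13)u + 11/13)/(u² + 4)


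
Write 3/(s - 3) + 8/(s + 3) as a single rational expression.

Common denominator (s - 3)(s + 3). Numerator: 3(s + 3) + 8(s - 3) = (3s + 9) + (8s - 24) = 11s - 15
Result: (11s - 15)/[(s - 3)(s + 3)]


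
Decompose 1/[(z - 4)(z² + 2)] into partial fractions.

Cover-up at z = 4: A = 1/(4² + 2) = 1/18. Then B = -A = -1/18, C = -A·(0 + 4) = -2/9
Result: (1/18)/(z - 4) - ((1/18)z + 2/9)/(z² + 2)


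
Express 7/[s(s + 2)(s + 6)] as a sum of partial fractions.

Using cover-up method: α = 7/12, β = -7/8, γ = 7/24
Result: (7/12)/s - (7/8)/(s + 2) + (7/24)/(s + 6)


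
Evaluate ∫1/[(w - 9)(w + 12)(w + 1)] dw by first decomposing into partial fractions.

Cover-up: α = 1/210, β = 1/231, γ = -1/110. Decomposition: (1/210)/(w - 9) + (1/231)/(w + 12) - (1/110)/(w + 1). Integrate each term: (1/210) ln|(w - 9)| + (1/231) ln|(w + 12)| - (1/110) ln|(w + 1)| + C


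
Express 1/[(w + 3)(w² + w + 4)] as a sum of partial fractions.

Cover-up at w = -3: α = 1/((-3)² + 1·(-3) + 4) = 1/10. Then β = -α = -1/10, γ = -α·(1 - 3) = 1/5
Result: (1/10)/(w + 3) - ((1/10)w - 1/5)/(w² + w + 4)


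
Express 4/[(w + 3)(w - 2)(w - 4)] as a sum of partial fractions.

Using cover-up method: A = 4/35, B = -2/5, C = 2/7
Result: (4/35)/(w + 3) - (2/5)/(w - 2) + (2/7)/(w - 4)


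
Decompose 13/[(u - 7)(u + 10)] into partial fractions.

13/(u - 7)(u + 10) = A/(u - 7) + B/(u + 10). A = 13/(7 + 10) = 13/17, B = 13/(-10 - 7) = -13/17
Result: (13/17)/(u - 7) - (13/17)/(u + 10)


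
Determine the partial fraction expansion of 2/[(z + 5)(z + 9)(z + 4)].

Using cover-up method: P = -1/2, Q = 1/10, R = 2/5
Result: (-1/2)/(z + 5) + (1/10)/(z + 9) + (2/5)/(z + 4)


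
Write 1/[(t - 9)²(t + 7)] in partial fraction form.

Cover-up at t=-7: R = 1/(-7 - 9)² = 1/256. Cover-up at t=9: Q = 1/(9 + 7) = 1/16. Comparing t² coeff: P = -R = -1/256
Result: (-1/256)/(t - 9) + (1/16)/(t - 9)² + (1/256)/(t + 7)


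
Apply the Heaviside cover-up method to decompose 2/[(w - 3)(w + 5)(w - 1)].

Cover (w - 3), w=3: A = 2/[(3 + 5)(3 - 1)] = 1/8. Cover (w + 5), w=-5: B = 2/[(-5 - 3)(-5 - 1)] = 1/24. Cover (w - 1), w=1: C = 2/[(1 - 3)(1 + 5)] = -1/6.
Result: (1/8)/(w - 3) + (1/24)/(w + 5) - (1/6)/(w - 1)


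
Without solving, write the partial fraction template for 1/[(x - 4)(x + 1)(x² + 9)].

Two linear + quadratic: α/(x - 4) + β/(x + 1) + (γx + δ)/(x² + 9)


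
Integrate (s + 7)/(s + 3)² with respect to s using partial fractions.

Decompose: α = 1, β = 1·(-3) + 7 = 4, so (s + 7)/(s + 3)² = 1/(s + 3) + 4/(s + 3)². Integrate: ∫ α/(s + 3) ds = ln|(s + 3)|; ∫ β/(s + 3)² ds = -4/(s + 3). Sum: ln|(s + 3)| - 4/(s + 3) + C


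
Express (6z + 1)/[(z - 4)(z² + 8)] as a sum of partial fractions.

At z=4: α = (6·4 + 1)/(4² + 8) = 25/24. β = -α = -25/24, γ = 6 - 4·α = 11/6
Result: (25/24)/(z - 4) - ((25/24)z - 11/6)/(z² + 8)


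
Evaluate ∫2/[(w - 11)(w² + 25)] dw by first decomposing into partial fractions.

Cover-up at w=11: P = 2/(11²+25) = 1/73. Coeff matching: Q = -1/73, R = -11/73. Decomposition: (1/73)/(w - 11) - ((1/73)w + 11/73)/(w² + 25). Integrate: linear → ln, quadratic → (1/2)ln + arctan: (1/73) ln|(w - 11)| - (1/146) ln(w² + 25) - (11/365) arctan(w/5) + C


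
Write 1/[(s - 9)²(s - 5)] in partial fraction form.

Cover-up at s=5: C = 1/(5 - 9)² = 1/16. Cover-up at s=9: B = 1/(9 - 5) = 1/4. Comparing s² coeff: A = -C = -1/16
Result: (-1/16)/(s - 9) + (1/4)/(s - 9)² + (1/16)/(s - 5)


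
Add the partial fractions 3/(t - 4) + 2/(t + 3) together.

Common denominator (t - 4)(t + 3). Numerator: 3(t + 3) + 2(t - 4) = (3t + 9) + (2t - 8) = 5t + 1
Result: (5t + 1)/[(t - 4)(t + 3)]


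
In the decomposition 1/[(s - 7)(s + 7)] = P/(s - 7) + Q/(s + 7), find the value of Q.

Cover-up at s = -7: Q = 1/(-7 - 7) = -1/14


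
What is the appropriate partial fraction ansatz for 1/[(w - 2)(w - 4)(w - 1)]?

Three distinct linear factors: A/(w - 2) + B/(w - 4) + C/(w - 1)


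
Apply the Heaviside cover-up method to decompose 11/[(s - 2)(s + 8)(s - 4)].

Cover (s - 2), s=2: P = 11/[(2 + 8)(2 - 4)] = -11/20. Cover (s + 8), s=-8: Q = 11/[(-8 - 2)(-8 - 4)] = 11/120. Cover (s - 4), s=4: R = 11/[(4 - 2)(4 + 8)] = 11/24.
Result: (-11/20)/(s - 2) + (11/120)/(s + 8) + (11/24)/(s - 4)


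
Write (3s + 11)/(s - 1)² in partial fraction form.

(3s + 11) = A(s - 1) + B. At s = 1: B = 3·1 + 11 = 14. Coeff of s: A = 3
Result: 3/(s - 1) + 14/(s - 1)²


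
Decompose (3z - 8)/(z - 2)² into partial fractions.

(3z - 8) = P(z - 2) + Q. At z = 2: Q = 3·2 - 8 = -2. Coeff of z: P = 3
Result: 3/(z - 2) - 2/(z - 2)²


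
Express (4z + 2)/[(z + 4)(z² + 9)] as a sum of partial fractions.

At z=-4: P = (4·(-4) + 2)/((-4)² + 9) = -14/25. Q = -P = 14/25, R = 4 - (-4)·P = 44/25
Result: (-14/25)/(z + 4) + ((14/25)z + 44/25)/(z² + 9)


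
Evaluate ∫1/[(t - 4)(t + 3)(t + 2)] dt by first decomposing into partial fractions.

Cover-up: P = 1/42, Q = 1/7, R = -1/6. Decomposition: (1/42)/(t - 4) + (1/7)/(t + 3) - (1/6)/(t + 2). Integrate each term: (1/42) ln|(t - 4)| + (1/7) ln|(t + 3)| - (1/6) ln|(t + 2)| + C


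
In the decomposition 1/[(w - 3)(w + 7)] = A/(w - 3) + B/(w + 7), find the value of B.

Cover-up at w = -7: B = 1/(-7 - 3) = -1/10


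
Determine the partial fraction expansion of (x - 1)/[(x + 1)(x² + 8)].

At x=-1: P = (1·(-1) - 1)/((-1)² + 8) = -2/9. Q = -P = 2/9, R = 1 - (-1)·P = 7/9
Result: (-2/9)/(x + 1) + ((2/9)x + 7/9)/(x² + 8)


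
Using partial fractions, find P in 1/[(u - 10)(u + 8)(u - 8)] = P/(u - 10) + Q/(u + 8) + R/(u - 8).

Cover-up at u = 10: P = 1/[(10 + 8)(10 - 8)] = 1/[(18)(2)] = 1/36


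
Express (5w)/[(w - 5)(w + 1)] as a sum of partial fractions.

At w=5: P = (5·5 + 0)/(5 + 1) = 25/6. At w=-1: Q = (5·(-1) + 0)/(-1 - 5) = 5/6
Result: (25/6)/(w - 5) + (5/6)/(w + 1)


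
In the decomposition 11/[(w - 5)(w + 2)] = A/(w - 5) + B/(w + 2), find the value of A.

Cover-up at w = 5: A = 11/(5 + 2) = 11/7


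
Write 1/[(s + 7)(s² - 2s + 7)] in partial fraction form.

Cover-up at s = -7: P = 1/((-7)² - 2·(-7) + 7) = 1/70. Then Q = -P = -1/70, R = -P·(-2 - 7) = 9/70
Result: (1/70)/(s + 7) - ((1/70)s - 9/70)/(s² - 2s + 7)


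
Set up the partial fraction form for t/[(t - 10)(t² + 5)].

Linear + irreducible quadratic: A/(t - 10) + (Bt + C)/(t² + 5)


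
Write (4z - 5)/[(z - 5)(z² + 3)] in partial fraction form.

At z=5: α = (4·5 - 5)/(5² + 3) = 15/28. β = -α = -15/28, γ = 4 - 5·α = 37/28
Result: (15/28)/(z - 5) - ((15/28)z - 37/28)/(z² + 3)


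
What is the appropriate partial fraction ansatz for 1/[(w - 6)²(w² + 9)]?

Repeated linear + quadratic: P/(w - 6) + Q/(w - 6)² + (Rw + S)/(w² + 9)


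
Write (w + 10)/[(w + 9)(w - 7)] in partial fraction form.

At w=-9: A = (1·(-9) + 10)/(-9 - 7) = -1/16. At w=7: B = (1·7 + 10)/(7 + 9) = 17/16
Result: (-1/16)/(w + 9) + (17/16)/(w - 7)


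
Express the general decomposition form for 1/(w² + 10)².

Repeated quadratic factor: (Pw + Q)/(w² + 10) + (Rw + S)/(w² + 10)²


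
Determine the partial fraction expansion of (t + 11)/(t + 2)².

(t + 11) = α(t + 2) + β. At t = -2: β = 1·(-2) + 11 = 9. Coeff of t: α = 1
Result: 1/(t + 2) + 9/(t + 2)²


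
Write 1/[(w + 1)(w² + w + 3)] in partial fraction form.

Cover-up at w = -1: P = 1/((-1)² + 1·(-1) + 3) = 1/3. Then Q = -P = -1/3, R = -P·(1 - 1) = 0
Result: (1/3)/(w + 1) - ((1/3)w)/(w² + w + 3)


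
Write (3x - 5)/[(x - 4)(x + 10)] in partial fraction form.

At x=4: A = (3·4 - 5)/(4 + 10) = 1/2. At x=-10: B = (3·(-10) - 5)/(-10 - 4) = 5/2
Result: (1/2)/(x - 4) + (5/2)/(x + 10)


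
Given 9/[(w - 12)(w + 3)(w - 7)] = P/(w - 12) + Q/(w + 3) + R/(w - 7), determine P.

Cover-up at w = 12: P = 9/[(12 + 3)(12 - 7)] = 9/[(15)(5)] = 9/75 = 3/25


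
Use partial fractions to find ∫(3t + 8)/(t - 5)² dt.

Decompose: A = 3, B = 3·5 + 8 = 23, so (3t + 8)/(t - 5)² = 3/(t - 5) + 23/(t - 5)². Integrate: ∫ A/(t - 5) dt = 3 ln|(t - 5)|; ∫ B/(t - 5)² dt = -23/(t - 5). Sum: 3 ln|(t - 5)| - 23/(t - 5) + C


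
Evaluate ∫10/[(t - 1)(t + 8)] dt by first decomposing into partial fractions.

Decompose: 10/[(t - 1)(t + 8)] = (10/9)/(t - 1) - (10/9)/(t + 8). Integrate each term: (10/9) ln|(t - 1)| - (10/9) ln|(t + 8)| + C


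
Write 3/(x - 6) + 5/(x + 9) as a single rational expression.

Common denominator (x - 6)(x + 9). Numerator: 3(x + 9) + 5(x - 6) = (3x + 27) + (5x - 30) = 8x - 3
Result: (8x - 3)/[(x - 6)(x + 9)]


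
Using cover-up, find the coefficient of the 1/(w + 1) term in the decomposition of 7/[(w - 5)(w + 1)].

Cover (w + 1), set w=-1: 7/((w - 5) at w=-1) = 7/(-6) = -7/6


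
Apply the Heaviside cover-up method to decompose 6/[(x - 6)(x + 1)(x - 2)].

Cover (x - 6), x=6: A = 6/[(6 + 1)(6 - 2)] = 3/14. Cover (x + 1), x=-1: B = 6/[(-1 - 6)(-1 - 2)] = 2/7. Cover (x - 2), x=2: C = 6/[(2 - 6)(2 + 1)] = -1/2.
Result: (3/14)/(x - 6) + (2/7)/(x + 1) - (1/2)/(x - 2)


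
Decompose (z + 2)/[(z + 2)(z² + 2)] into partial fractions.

At z=-2: P = (1·(-2) + 2)/((-2)² + 2) = 0. Q = -P = 0, R = 1 - (-2)·P = 1
Result: (1)/(z² + 2)


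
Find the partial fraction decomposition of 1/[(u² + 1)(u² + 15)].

Coefficient matching gives A = C = 0, B = 1/(15-1) = 1/14, D = -B = -1/14
Result: (1/14)/(u² + 1) - (1/14)/(u² + 15)


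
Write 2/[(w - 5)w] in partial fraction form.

2/(w - 5)w = A/(w - 5) + B/w. A = 2/(5 - 0) = 2/5, B = 2/(0 - 5) = -2/5
Result: (2/5)/(w - 5) - (2/5)/w


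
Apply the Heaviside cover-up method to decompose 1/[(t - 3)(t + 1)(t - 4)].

Cover (t - 3), t=3: α = 1/[(3 + 1)(3 - 4)] = -1/4. Cover (t + 1), t=-1: β = 1/[(-1 - 3)(-1 - 4)] = 1/20. Cover (t - 4), t=4: γ = 1/[(4 - 3)(4 + 1)] = 1/5.
Result: (-1/4)/(t - 3) + (1/20)/(t + 1) + (1/5)/(t - 4)


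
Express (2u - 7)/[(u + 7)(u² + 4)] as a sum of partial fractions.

At u=-7: α = (2·(-7) - 7)/((-7)² + 4) = -21/53. β = -α = 21/53, γ = 2 - (-7)·α = -41/53
Result: (-21/53)/(u + 7) + ((21/53)u - 41/53)/(u² + 4)


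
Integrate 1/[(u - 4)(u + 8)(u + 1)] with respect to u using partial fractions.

Cover-up: A = 1/60, B = 1/84, C = -1/35. Decomposition: (1/60)/(u - 4) + (1/84)/(u + 8) - (1/35)/(u + 1). Integrate each term: (1/60) ln|(u - 4)| + (1/84) ln|(u + 8)| - (1/35) ln|(u + 1)| + C


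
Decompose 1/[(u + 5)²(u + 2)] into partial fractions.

Cover-up at u=-2: R = 1/(-2 + 5)² = 1/9. Cover-up at u=-5: Q = 1/(-5 + 2) = -1/3. Comparing u² coeff: P = -R = -1/9
Result: (-1/9)/(u + 5) - (1/3)/(u + 5)² + (1/9)/(u + 2)


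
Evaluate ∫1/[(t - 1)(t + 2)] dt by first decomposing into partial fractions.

Decompose: 1/[(t - 1)(t + 2)] = (1/3)/(t - 1) - (1/3)/(t + 2). Integrate each term: (1/3) ln|(t - 1)| - (1/3) ln|(t + 2)| + C


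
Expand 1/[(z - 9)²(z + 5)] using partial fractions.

Cover-up at z=-5: R = 1/(-5 - 9)² = 1/196. Cover-up at z=9: Q = 1/(9 + 5) = 1/14. Comparing z² coeff: P = -R = -1/196
Result: (-1/196)/(z - 9) + (1/14)/(z - 9)² + (1/196)/(z + 5)


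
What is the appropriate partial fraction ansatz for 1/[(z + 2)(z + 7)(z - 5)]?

Three distinct linear factors: A/(z + 2) + B/(z + 7) + C/(z - 5)


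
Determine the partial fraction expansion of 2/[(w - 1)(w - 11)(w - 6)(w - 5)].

Using Heaviside cover-up: (-1/100)/(w - 1) + (1/150)/(w - 11) - (2/25)/(w - 6) + (1/12)/(w - 5)


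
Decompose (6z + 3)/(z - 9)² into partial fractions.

(6z + 3) = α(z - 9) + β. At z = 9: β = 6·9 + 3 = 57. Coeff of z: α = 6
Result: 6/(z - 9) + 57/(z - 9)²


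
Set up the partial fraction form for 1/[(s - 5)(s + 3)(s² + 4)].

Two linear + quadratic: P/(s - 5) + Q/(s + 3) + (Rs + S)/(s² + 4)


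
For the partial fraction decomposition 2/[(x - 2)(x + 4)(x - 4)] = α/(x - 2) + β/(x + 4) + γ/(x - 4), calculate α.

Cover-up at x = 2: α = 2/[(2 + 4)(2 - 4)] = 2/[(6)(-2)] = -2/12 = -1/6


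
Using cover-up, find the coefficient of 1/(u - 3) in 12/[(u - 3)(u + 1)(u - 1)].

Cover (u - 3), set u=3: 12/[(3 + 1)(3 - 1)] = 3/2


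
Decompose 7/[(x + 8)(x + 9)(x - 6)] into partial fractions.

Using cover-up method: P = -1/2, Q = 7/15, R = 1/30
Result: (-1/2)/(x + 8) + (7/15)/(x + 9) + (1/30)/(x - 6)


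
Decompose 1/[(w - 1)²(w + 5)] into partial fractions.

Cover-up at w=-5: C = 1/(-5 - 1)² = 1/36. Cover-up at w=1: B = 1/(1 + 5) = 1/6. Comparing w² coeff: A = -C = -1/36
Result: (-1/36)/(w - 1) + (1/6)/(w - 1)² + (1/36)/(w + 5)


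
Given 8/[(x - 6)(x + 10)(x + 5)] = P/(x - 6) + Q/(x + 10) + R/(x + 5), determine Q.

Cover-up at x = -10: Q = 8/[(-10 - 6)(-10 + 5)] = 8/[(-16)(-5)] = 8/80 = 1/10


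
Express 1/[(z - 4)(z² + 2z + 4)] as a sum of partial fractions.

Cover-up at z = 4: α = 1/(4² + 2·4 + 4) = 1/28. Then β = -α = -1/28, γ = -α·(2 + 4) = -3/14
Result: (1/28)/(z - 4) - ((1/28)z + 3/14)/(z² + 2z + 4)


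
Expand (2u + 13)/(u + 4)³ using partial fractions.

(2u + 13) = α(u + 4)² + β(u + 4) + γ. At u = -4: γ = 2·(-4) + 13 = 5. Coefficients: α = 0, β = 2
Result: 2/(u + 4)² + 5/(u + 4)³


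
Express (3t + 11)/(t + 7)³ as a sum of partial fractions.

(3t + 11) = A(t + 7)² + B(t + 7) + C. At t = -7: C = 3·(-7) + 11 = -10. Coefficients: A = 0, B = 3
Result: 3/(t + 7)² - 10/(t + 7)³


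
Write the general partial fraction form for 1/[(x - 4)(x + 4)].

Distinct linear factors: P/(x - 4) + Q/(x + 4)


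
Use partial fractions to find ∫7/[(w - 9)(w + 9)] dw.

Decompose: 7/[(w - 9)(w + 9)] = (7/18)/(w - 9) - (7/18)/(w + 9). Integrate each term: (7/18) ln|(w - 9)| - (7/18) ln|(w + 9)| + C


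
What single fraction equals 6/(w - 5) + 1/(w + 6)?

Common denominator (w - 5)(w + 6). Numerator: 6(w + 6) + 1(w - 5) = (6w + 36) + (w - 5) = 7w + 31
Result: (7w + 31)/[(w - 5)(w + 6)]


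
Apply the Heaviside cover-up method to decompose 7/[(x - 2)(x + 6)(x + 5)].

Cover (x - 2), x=2: A = 7/[(2 + 6)(2 + 5)] = 1/8. Cover (x + 6), x=-6: B = 7/[(-6 - 2)(-6 + 5)] = 7/8. Cover (x + 5), x=-5: C = 7/[(-5 - 2)(-5 + 6)] = -1.
Result: (1/8)/(x - 2) + (7/8)/(x + 6) - 1/(x + 5)


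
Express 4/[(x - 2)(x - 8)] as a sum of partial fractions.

4/(x - 2)(x - 8) = P/(x - 2) + Q/(x - 8). P = 4/(2 - 8) = -2/3, Q = 4/(8 - 2) = 2/3
Result: (-2/3)/(x - 2) + (2/3)/(x - 8)


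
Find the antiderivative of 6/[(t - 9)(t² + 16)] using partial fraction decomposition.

Cover-up at t=9: P = 6/(9²+16) = 6/97. Coeff matching: Q = -6/97, R = -54/97. Decomposition: (6/97)/(t - 9) - ((6/97)t + 54/97)/(t² + 16). Integrate: linear → ln, quadratic → (1/2)ln + arctan: (6/97) ln|(t - 9)| - (3/97) ln(t² + 16) - (27/194) arctan(t/4) + C


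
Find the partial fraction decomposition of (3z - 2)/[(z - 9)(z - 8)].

At z=9: α = (3·9 - 2)/(9 - 8) = 25. At z=8: β = (3·8 - 2)/(8 - 9) = -22
Result: 25/(z - 9) - 22/(z - 8)


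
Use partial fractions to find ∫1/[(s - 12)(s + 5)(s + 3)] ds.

Cover-up: P = 1/255, Q = 1/34, R = -1/30. Decomposition: (1/255)/(s - 12) + (1/34)/(s + 5) - (1/30)/(s + 3). Integrate each term: (1/255) ln|(s - 12)| + (1/34) ln|(s + 5)| - (1/30) ln|(s + 3)| + C


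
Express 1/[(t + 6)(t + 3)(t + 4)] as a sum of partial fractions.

Using cover-up method: A = 1/6, B = 1/3, C = -1/2
Result: (1/6)/(t + 6) + (1/3)/(t + 3) - (1/2)/(t + 4)


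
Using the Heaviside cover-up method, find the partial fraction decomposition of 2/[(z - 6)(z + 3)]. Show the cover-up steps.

Cover (z - 6): set z=6, get P = 2/(6 + 3) = 2/9. Cover (z + 3): set z=-3, get Q = 2/(-3 - 6) = -2/9.
Result: (2/9)/(z - 6) - (2/9)/(z + 3)


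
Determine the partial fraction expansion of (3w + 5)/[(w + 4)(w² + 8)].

At w=-4: P = (3·(-4) + 5)/((-4)² + 8) = -7/24. Q = -P = 7/24, R = 3 - (-4)·P = 11/6
Result: (-7/24)/(w + 4) + ((7/24)w + 11/6)/(w² + 8)


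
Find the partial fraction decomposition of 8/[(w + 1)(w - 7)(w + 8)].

Using cover-up method: P = -1/7, Q = 1/15, R = 8/105
Result: (-1/7)/(w + 1) + (1/15)/(w - 7) + (8/105)/(w + 8)


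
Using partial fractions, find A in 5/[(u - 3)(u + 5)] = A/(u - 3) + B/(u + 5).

Cover-up at u = 3: A = 5/(3 + 5) = 5/8


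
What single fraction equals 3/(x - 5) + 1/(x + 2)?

Common denominator (x - 5)(x + 2). Numerator: 3(x + 2) + 1(x - 5) = (3x + 6) + (x - 5) = 4x + 1
Result: (4x + 1)/[(x - 5)(x + 2)]


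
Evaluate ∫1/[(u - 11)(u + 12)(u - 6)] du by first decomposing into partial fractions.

Cover-up: P = 1/115, Q = 1/414, R = -1/90. Decomposition: (1/115)/(u - 11) + (1/414)/(u + 12) - (1/90)/(u - 6). Integrate each term: (1/115) ln|(u - 11)| + (1/414) ln|(u + 12)| - (1/90) ln|(u - 6)| + C


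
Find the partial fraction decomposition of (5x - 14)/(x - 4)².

(5x - 14) = P(x - 4) + Q. At x = 4: Q = 5·4 - 14 = 6. Coeff of x: P = 5
Result: 5/(x - 4) + 6/(x - 4)²


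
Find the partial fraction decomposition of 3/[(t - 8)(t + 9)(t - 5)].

Using cover-up method: α = 1/17, β = 3/238, γ = -1/14
Result: (1/17)/(t - 8) + (3/238)/(t + 9) - (1/14)/(t - 5)


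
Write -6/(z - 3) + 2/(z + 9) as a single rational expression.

Common denominator (z - 3)(z + 9). Numerator: -6(z + 9) + 2(z - 3) = (-6z - 54) + (2z - 6) = -4z - 60
Result: (-4z - 60)/[(z - 3)(z + 9)]


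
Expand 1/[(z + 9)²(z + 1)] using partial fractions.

Cover-up at z=-1: γ = 1/(-1 + 9)² = 1/64. Cover-up at z=-9: β = 1/(-9 + 1) = -1/8. Comparing z² coeff: α = -γ = -1/64
Result: (-1/64)/(z + 9) - (1/8)/(z + 9)² + (1/64)/(z + 1)


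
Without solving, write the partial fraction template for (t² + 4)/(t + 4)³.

Repeated linear factor (power 3): α/(t + 4) + β/(t + 4)² + γ/(t + 4)³


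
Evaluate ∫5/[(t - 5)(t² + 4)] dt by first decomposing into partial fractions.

Cover-up at t=5: A = 5/(5²+4) = 5/29. Coeff matching: B = -5/29, C = -25/29. Decomposition: (5/29)/(t - 5) - ((5/29)t + 25/29)/(t² + 4). Integrate: linear → ln, quadratic → (1/2)ln + arctan: (5/29) ln|(t - 5)| - (5/58) ln(t² + 4) - (25/58) arctan(t/2) + C


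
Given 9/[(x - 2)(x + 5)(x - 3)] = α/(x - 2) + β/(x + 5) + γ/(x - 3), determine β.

Cover-up at x = -5: β = 9/[(-5 - 2)(-5 - 3)] = 9/[(-7)(-8)] = 9/56


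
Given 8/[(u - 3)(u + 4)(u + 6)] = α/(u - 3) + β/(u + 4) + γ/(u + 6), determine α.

Cover-up at u = 3: α = 8/[(3 + 4)(3 + 6)] = 8/[(7)(9)] = 8/63


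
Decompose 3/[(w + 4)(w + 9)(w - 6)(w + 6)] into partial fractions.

Using Heaviside cover-up: (-3/100)/(w + 4) - (1/75)/(w + 9) + (1/600)/(w - 6) + (1/24)/(w + 6)


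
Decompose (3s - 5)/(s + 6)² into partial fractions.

(3s - 5) = α(s + 6) + β. At s = -6: β = 3·(-6) - 5 = -23. Coeff of s: α = 3
Result: 3/(s + 6) - 23/(s + 6)²


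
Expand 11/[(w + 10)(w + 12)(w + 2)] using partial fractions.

Using cover-up method: α = -11/16, β = 11/20, γ = 11/80
Result: (-11/16)/(w + 10) + (11/20)/(w + 12) + (11/80)/(w + 2)


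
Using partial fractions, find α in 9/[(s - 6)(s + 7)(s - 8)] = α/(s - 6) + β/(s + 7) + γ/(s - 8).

Cover-up at s = 6: α = 9/[(6 + 7)(6 - 8)] = 9/[(13)(-2)] = -9/26


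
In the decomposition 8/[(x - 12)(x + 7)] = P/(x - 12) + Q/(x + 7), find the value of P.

Cover-up at x = 12: P = 8/(12 + 7) = 8/19


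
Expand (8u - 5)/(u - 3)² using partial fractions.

(8u - 5) = P(u - 3) + Q. At u = 3: Q = 8·3 - 5 = 19. Coeff of u: P = 8
Result: 8/(u - 3) + 19/(u - 3)²


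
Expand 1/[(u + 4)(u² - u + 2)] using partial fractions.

Cover-up at u = -4: α = 1/((-4)² - 1·(-4) + 2) = 1/22. Then β = -α = -1/22, γ = -α·(-1 - 4) = 5/22
Result: (1/22)/(u + 4) - ((1/22)u - 5/22)/(u² - u + 2)


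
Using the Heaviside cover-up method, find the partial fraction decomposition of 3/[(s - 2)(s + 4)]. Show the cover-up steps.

Cover (s - 2): set s=2, get A = 3/(2 + 4) = 1/2. Cover (s + 4): set s=-4, get B = 3/(-4 - 2) = -1/2.
Result: (1/2)/(s - 2) - (1/2)/(s + 4)


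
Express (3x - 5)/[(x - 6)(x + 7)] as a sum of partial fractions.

At x=6: P = (3·6 - 5)/(6 + 7) = 1. At x=-7: Q = (3·(-7) - 5)/(-7 - 6) = 2
Result: 1/(x - 6) + 2/(x + 7)


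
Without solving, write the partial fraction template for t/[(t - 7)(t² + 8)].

Linear + irreducible quadratic: P/(t - 7) + (Qt + R)/(t² + 8)
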